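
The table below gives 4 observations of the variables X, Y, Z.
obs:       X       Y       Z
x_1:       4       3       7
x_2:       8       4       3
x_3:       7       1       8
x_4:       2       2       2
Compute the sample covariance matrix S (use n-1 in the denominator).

Step 1 — column means:
  mean(X) = (4 + 8 + 7 + 2) / 4 = 21/4 = 5.25
  mean(Y) = (3 + 4 + 1 + 2) / 4 = 10/4 = 2.5
  mean(Z) = (7 + 3 + 8 + 2) / 4 = 20/4 = 5

Step 2 — sample covariance S[i,j] = (1/(n-1)) · Σ_k (x_{k,i} - mean_i) · (x_{k,j} - mean_j), with n-1 = 3.
  S[X,X] = ((-1.25)·(-1.25) + (2.75)·(2.75) + (1.75)·(1.75) + (-3.25)·(-3.25)) / 3 = 22.75/3 = 7.5833
  S[X,Y] = ((-1.25)·(0.5) + (2.75)·(1.5) + (1.75)·(-1.5) + (-3.25)·(-0.5)) / 3 = 2.5/3 = 0.8333
  S[X,Z] = ((-1.25)·(2) + (2.75)·(-2) + (1.75)·(3) + (-3.25)·(-3)) / 3 = 7/3 = 2.3333
  S[Y,Y] = ((0.5)·(0.5) + (1.5)·(1.5) + (-1.5)·(-1.5) + (-0.5)·(-0.5)) / 3 = 5/3 = 1.6667
  S[Y,Z] = ((0.5)·(2) + (1.5)·(-2) + (-1.5)·(3) + (-0.5)·(-3)) / 3 = -5/3 = -1.6667
  S[Z,Z] = ((2)·(2) + (-2)·(-2) + (3)·(3) + (-3)·(-3)) / 3 = 26/3 = 8.6667

S is symmetric (S[j,i] = S[i,j]). Assembling:

S = [[7.5833, 0.8333, 2.3333],
 [0.8333, 1.6667, -1.6667],
 [2.3333, -1.6667, 8.6667]]


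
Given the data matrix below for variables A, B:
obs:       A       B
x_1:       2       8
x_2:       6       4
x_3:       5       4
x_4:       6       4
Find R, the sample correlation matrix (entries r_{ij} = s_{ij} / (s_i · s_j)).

Step 1 — column means:
  mean(A) = (2 + 6 + 5 + 6) / 4 = 19/4 = 4.75
  mean(B) = (8 + 4 + 4 + 4) / 4 = 20/4 = 5

Step 2 — sample variances and covariances s[i,j] = (1/(n-1)) · Σ_k (x_{k,i} - mean_i) · (x_{k,j} - mean_j), with n-1 = 3:
  s[A,A] = ((-2.75)·(-2.75) + (1.25)·(1.25) + (0.25)·(0.25) + (1.25)·(1.25)) / 3 = 10.75/3 = 3.5833
  s[A,B] = ((-2.75)·(3) + (1.25)·(-1) + (0.25)·(-1) + (1.25)·(-1)) / 3 = -11/3 = -3.6667
  s[B,B] = ((3)·(3) + (-1)·(-1) + (-1)·(-1) + (-1)·(-1)) / 3 = 12/3 = 4
  Sample standard deviations s_i = √(s[i,i]):
  s(A) = √(3.5833) = 1.893
  s(B) = √(4) = 2

Step 3 — r_{ij} = s_{ij} / (s_i · s_j):
  r[A,A] = 1 (diagonal).
  r[A,B] = -3.6667 / (1.893 · 2) = -3.6667 / 3.7859 = -0.9685
  r[B,B] = 1 (diagonal).

R is symmetric with unit diagonal. Assembling:

R = [[1, -0.9685],
 [-0.9685, 1]]


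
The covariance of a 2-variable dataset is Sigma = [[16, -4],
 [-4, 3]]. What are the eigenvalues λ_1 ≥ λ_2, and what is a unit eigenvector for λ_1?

Step 1 — characteristic polynomial of 2×2 Sigma:
  det(Sigma - λI) = λ² - trace · λ + det = 0.
  trace = 16 + 3 = 19, det = 16·3 - (-4)² = 32.
Step 2 — discriminant:
  Δ = trace² - 4·det = 361 - 128 = 233.
Step 3 — eigenvalues:
  λ = (trace ± √Δ)/2 = (19 ± 15.2643)/2,
  λ_1 = 17.1322,  λ_2 = 1.8678.

Step 4 — unit eigenvector for λ_1: solve (Sigma - λ_1 I)v = 0. First row:
  (16 - 17.1322)·v_x + (-4)·v_y = 0, i.e. (-1.1322)·v_x + (-4)·v_y = 0,
  so v ∝ (b, λ_1 - a) = (-4, 1.1322); multiply by -1 so the first entry is positive: u = (4, -1.1322).
  ||u|| = √((4)² + (-1.1322)²) = √(17.2818) ≈ 4.1571,
  v_1 = u/||u|| ≈ (0.9622, -0.2723) (||v_1|| = 1).

λ_1 = 17.1322,  λ_2 = 1.8678;  v_1 ≈ (0.9622, -0.2723)


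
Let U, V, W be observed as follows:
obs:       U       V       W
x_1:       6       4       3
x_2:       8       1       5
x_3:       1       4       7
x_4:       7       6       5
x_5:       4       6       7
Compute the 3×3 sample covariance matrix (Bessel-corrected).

Step 1 — column means:
  mean(U) = (6 + 8 + 1 + 7 + 4) / 5 = 26/5 = 5.2
  mean(V) = (4 + 1 + 4 + 6 + 6) / 5 = 21/5 = 4.2
  mean(W) = (3 + 5 + 7 + 5 + 7) / 5 = 27/5 = 5.4

Step 2 — sample covariance S[i,j] = (1/(n-1)) · Σ_k (x_{k,i} - mean_i) · (x_{k,j} - mean_j), with n-1 = 4.
  S[U,U] = ((0.8)·(0.8) + (2.8)·(2.8) + (-4.2)·(-4.2) + (1.8)·(1.8) + (-1.2)·(-1.2)) / 4 = 30.8/4 = 7.7
  S[U,V] = ((0.8)·(-0.2) + (2.8)·(-3.2) + (-4.2)·(-0.2) + (1.8)·(1.8) + (-1.2)·(1.8)) / 4 = -7.2/4 = -1.8
  S[U,W] = ((0.8)·(-2.4) + (2.8)·(-0.4) + (-4.2)·(1.6) + (1.8)·(-0.4) + (-1.2)·(1.6)) / 4 = -12.4/4 = -3.1
  S[V,V] = ((-0.2)·(-0.2) + (-3.2)·(-3.2) + (-0.2)·(-0.2) + (1.8)·(1.8) + (1.8)·(1.8)) / 4 = 16.8/4 = 4.2
  S[V,W] = ((-0.2)·(-2.4) + (-3.2)·(-0.4) + (-0.2)·(1.6) + (1.8)·(-0.4) + (1.8)·(1.6)) / 4 = 3.6/4 = 0.9
  S[W,W] = ((-2.4)·(-2.4) + (-0.4)·(-0.4) + (1.6)·(1.6) + (-0.4)·(-0.4) + (1.6)·(1.6)) / 4 = 11.2/4 = 2.8

S is symmetric (S[j,i] = S[i,j]). Assembling:

S = [[7.7, -1.8, -3.1],
 [-1.8, 4.2, 0.9],
 [-3.1, 0.9, 2.8]]


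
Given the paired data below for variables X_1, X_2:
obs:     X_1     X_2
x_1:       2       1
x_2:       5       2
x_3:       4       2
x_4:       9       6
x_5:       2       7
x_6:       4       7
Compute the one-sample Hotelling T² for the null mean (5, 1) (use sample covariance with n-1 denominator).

Step 1 — sample mean vector:
  mean(X_1) = (2 + 5 + 4 + 9 + 2 + 4) / 6 = 26/6 = 4.3333
  mean(X_2) = (1 + 2 + 2 + 6 + 7 + 7) / 6 = 25/6 = 4.1667
  x̄ = (4.3333, 4.1667),  deviation x̄ - mu_0 = (4.3333, 4.1667) - (5, 1) = (-0.6667, 3.1667).

Step 2 — sample covariance matrix, S[i,j] = (1/(n-1)) · Σ_k (x_{k,i} - mean_i) · (x_{k,j} - mean_j), divisor n-1 = 5:
  S[X_1,X_1] = ((-2.3333)·(-2.3333) + (0.6667)·(0.6667) + (-0.3333)·(-0.3333) + (4.6667)·(4.6667) + (-2.3333)·(-2.3333) + (-0.3333)·(-0.3333)) / 5 = 33.3333/5 = 6.6667
  S[X_1,X_2] = ((-2.3333)·(-3.1667) + (0.6667)·(-2.1667) + (-0.3333)·(-2.1667) + (4.6667)·(1.8333) + (-2.3333)·(2.8333) + (-0.3333)·(2.8333)) / 5 = 7.6667/5 = 1.5333
  S[X_2,X_2] = ((-3.1667)·(-3.1667) + (-2.1667)·(-2.1667) + (-2.1667)·(-2.1667) + (1.8333)·(1.8333) + (2.8333)·(2.8333) + (2.8333)·(2.8333)) / 5 = 38.8333/5 = 7.7667
  S = [[6.6667, 1.5333],
 [1.5333, 7.7667]].

Step 3 — invert S. det(S) = 6.6667·7.7667 - (1.5333)² = 49.4267.
  S^{-1} = (1/det) · [[d, -b], [-b, a]] = [[0.1571, -0.031],
 [-0.031, 0.1349]].

Step 4 — quadratic form (x̄ - mu_0)^T · S^{-1} · (x̄ - mu_0):
  S^{-1} · (x̄ - mu_0) = (-0.203, 0.4478),
  (x̄ - mu_0)^T · [...] = (-0.6667)·(-0.203) + (3.1667)·(0.4478) = 1.5534.

Step 5 — scale by n: T² = 6 · 1.5534 = 9.3202.

T² ≈ 9.3202


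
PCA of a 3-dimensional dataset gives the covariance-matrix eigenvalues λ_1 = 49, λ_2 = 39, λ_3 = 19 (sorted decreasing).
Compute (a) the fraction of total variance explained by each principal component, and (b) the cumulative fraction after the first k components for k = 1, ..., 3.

Step 1 — total variance = trace(Sigma) = Σ λ_i = 49 + 39 + 19 = 107.

Step 2 — fraction explained by component i = λ_i / Σ λ:
  PC1: 49/107 = 0.4579
  PC2: 39/107 = 0.3645
  PC3: 19/107 = 0.1776

Step 3 — cumulative fraction after k components = (λ_1 + ... + λ_k) / Σ λ:
  k = 1: 49/107 = 0.4579
  k = 2: (49 + 39)/107 = 88/107 = 0.8224
  k = 3: (49 + 39 + 19)/107 = 107/107 = 1

Summary (fraction, with percent):

explained: PC1 0.4579 (45.79%), PC2 0.3645 (36.45%), PC3 0.1776 (17.76%);  cumulative: 0.4579, 0.8224, 1


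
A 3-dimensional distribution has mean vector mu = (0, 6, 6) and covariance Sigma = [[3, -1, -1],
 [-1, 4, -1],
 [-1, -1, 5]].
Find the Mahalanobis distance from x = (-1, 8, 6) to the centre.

Step 1 — centre the observation: (x - mu) = (-1, 2, 0).

Step 2 — invert Sigma (cofactor / det for 3×3, or solve directly):
  Sigma^{-1} = [[0.413, 0.1304, 0.1087],
 [0.1304, 0.3043, 0.087],
 [0.1087, 0.087, 0.2391]].

Step 3 — form the quadratic (x - mu)^T · Sigma^{-1} · (x - mu):
  Sigma^{-1} · (x - mu) = (-0.1522, 0.4783, 0.0652).
  (x - mu)^T · [Sigma^{-1} · (x - mu)] = (-1)·(-0.1522) + (2)·(0.4783) + (0)·(0.0652) = 1.1087.

Step 4 — take square root: d = √(1.1087) ≈ 1.0529.

d(x, mu) = √(1.1087) ≈ 1.0529


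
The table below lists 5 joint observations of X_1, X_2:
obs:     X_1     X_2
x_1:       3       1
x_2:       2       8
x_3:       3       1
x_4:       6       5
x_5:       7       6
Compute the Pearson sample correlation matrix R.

Step 1 — column means:
  mean(X_1) = (3 + 2 + 3 + 6 + 7) / 5 = 21/5 = 4.2
  mean(X_2) = (1 + 8 + 1 + 5 + 6) / 5 = 21/5 = 4.2

Step 2 — sample variances and covariances s[i,j] = (1/(n-1)) · Σ_k (x_{k,i} - mean_i) · (x_{k,j} - mean_j), with n-1 = 4:
  s[X_1,X_1] = ((-1.2)·(-1.2) + (-2.2)·(-2.2) + (-1.2)·(-1.2) + (1.8)·(1.8) + (2.8)·(2.8)) / 4 = 18.8/4 = 4.7
  s[X_1,X_2] = ((-1.2)·(-3.2) + (-2.2)·(3.8) + (-1.2)·(-3.2) + (1.8)·(0.8) + (2.8)·(1.8)) / 4 = 5.8/4 = 1.45
  s[X_2,X_2] = ((-3.2)·(-3.2) + (3.8)·(3.8) + (-3.2)·(-3.2) + (0.8)·(0.8) + (1.8)·(1.8)) / 4 = 38.8/4 = 9.7
  Sample standard deviations s_i = √(s[i,i]):
  s(X_1) = √(4.7) = 2.1679
  s(X_2) = √(9.7) = 3.1145

Step 3 — r_{ij} = s_{ij} / (s_i · s_j):
  r[X_1,X_1] = 1 (diagonal).
  r[X_1,X_2] = 1.45 / (2.1679 · 3.1145) = 1.45 / 6.752 = 0.2148
  r[X_2,X_2] = 1 (diagonal).

R is symmetric with unit diagonal. Assembling:

R = [[1, 0.2148],
 [0.2148, 1]]


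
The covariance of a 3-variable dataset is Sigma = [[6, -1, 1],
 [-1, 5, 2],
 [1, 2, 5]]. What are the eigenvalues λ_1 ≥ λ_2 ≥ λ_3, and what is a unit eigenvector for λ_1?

Step 1 — characteristic polynomial p(λ) = det(λI - Sigma) = λ³ - tr·λ² + c_1·λ - det, where tr = trace, c_1 = sum of the principal 2×2 minors, det = det(Sigma):
  tr = 6 + 5 + 5 = 16,
  c_1 = (6·5 - (-1)²) + (6·5 - (1)²) + (5·5 - (2)²) = 29 + 29 + 21 = 79,
  det = 6·(5·5 - (2)²) - (-1)·((-1)·5 - (2)·(1)) + (1)·((-1)·(2) - 5·(1)) = 6·(21) - (-1)·(-7) + (1)·(-7) = 112.
  So p(λ) = λ³ - 16λ² + 79λ - 112.
Step 2 — look for an integer root (rational root theorem: any rational root is an integer divisor of 112). Testing λ = 7:
  p(7) = 343 - 784 + 553 - 112 = 0  ✓
  Dividing out (λ - 7): p(λ) = (λ - 7)(λ² - 9λ + 16).
Step 3 — remaining eigenvalues from the quadratic λ² - 9λ + 16 = 0:
  Δ = 9² - 4·16 = 81 - 64 = 17,  λ = (9 ± √17)/2 = (9 ± 4.1231)/2 ≈ 6.5616 or 2.4384.
  Sorted: λ_1 = 7,  λ_2 = 6.5616,  λ_3 = 2.4384  (check: sum = 16 = tr ✓).

Step 4 — unit eigenvector for λ_1 = 7: v spans the null space of (Sigma - λ_1 I), whose rows are
  r_1 = (-1, -1, 1),  r_2 = (-1, -2, 2),  r_3 = (1, 2, -2).
  v is orthogonal to every row, so take v ∝ r_1 × r_2 = ((-1)·(2) - (1)·(-2), (1)·(-1) - (-1)·(2), (-1)·(-2) - (-1)·(-1)) = (0, 1, 1).
  Let u = (0, 1, 1).
  ||u|| = √((0)² + (1)² + (1)²) = √(2) ≈ 1.4142,  v_1 = u/||u|| ≈ (0, 0.7071, 0.7071) (||v_1|| = 1).

λ_1 = 7,  λ_2 = 6.5616,  λ_3 = 2.4384;  v_1 ≈ (0, 0.7071, 0.7071)


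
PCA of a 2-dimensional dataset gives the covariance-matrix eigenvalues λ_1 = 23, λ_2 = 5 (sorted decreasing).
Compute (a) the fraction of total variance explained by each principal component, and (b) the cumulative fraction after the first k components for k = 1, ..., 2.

Step 1 — total variance = trace(Sigma) = Σ λ_i = 23 + 5 = 28.

Step 2 — fraction explained by component i = λ_i / Σ λ:
  PC1: 23/28 = 0.8214
  PC2: 5/28 = 0.1786

Step 3 — cumulative fraction after k components = (λ_1 + ... + λ_k) / Σ λ:
  k = 1: 23/28 = 0.8214
  k = 2: (23 + 5)/28 = 28/28 = 1

Summary (fraction, with percent):

explained: PC1 0.8214 (82.14%), PC2 0.1786 (17.86%);  cumulative: 0.8214, 1


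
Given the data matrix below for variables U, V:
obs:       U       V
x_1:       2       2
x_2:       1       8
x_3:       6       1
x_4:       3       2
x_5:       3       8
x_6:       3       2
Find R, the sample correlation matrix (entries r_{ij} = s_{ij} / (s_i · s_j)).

Step 1 — column means:
  mean(U) = (2 + 1 + 6 + 3 + 3 + 3) / 6 = 18/6 = 3
  mean(V) = (2 + 8 + 1 + 2 + 8 + 2) / 6 = 23/6 = 3.8333

Step 2 — sample variances and covariances s[i,j] = (1/(n-1)) · Σ_k (x_{k,i} - mean_i) · (x_{k,j} - mean_j), with n-1 = 5:
  s[U,U] = ((-1)·(-1) + (-2)·(-2) + (3)·(3) + (0)·(0) + (0)·(0) + (0)·(0)) / 5 = 14/5 = 2.8
  s[U,V] = ((-1)·(-1.8333) + (-2)·(4.1667) + (3)·(-2.8333) + (0)·(-1.8333) + (0)·(4.1667) + (0)·(-1.8333)) / 5 = -15/5 = -3
  s[V,V] = ((-1.8333)·(-1.8333) + (4.1667)·(4.1667) + (-2.8333)·(-2.8333) + (-1.8333)·(-1.8333) + (4.1667)·(4.1667) + (-1.8333)·(-1.8333)) / 5 = 52.8333/5 = 10.5667
  Sample standard deviations s_i = √(s[i,i]):
  s(U) = √(2.8) = 1.6733
  s(V) = √(10.5667) = 3.2506

Step 3 — r_{ij} = s_{ij} / (s_i · s_j):
  r[U,U] = 1 (diagonal).
  r[U,V] = -3 / (1.6733 · 3.2506) = -3 / 5.4394 = -0.5515
  r[V,V] = 1 (diagonal).

R is symmetric with unit diagonal. Assembling:

R = [[1, -0.5515],
 [-0.5515, 1]]


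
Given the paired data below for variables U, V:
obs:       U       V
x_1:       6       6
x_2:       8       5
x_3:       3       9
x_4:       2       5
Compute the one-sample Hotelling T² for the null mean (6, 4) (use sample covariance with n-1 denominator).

Step 1 — sample mean vector:
  mean(U) = (6 + 8 + 3 + 2) / 4 = 19/4 = 4.75
  mean(V) = (6 + 5 + 9 + 5) / 4 = 25/4 = 6.25
  x̄ = (4.75, 6.25),  deviation x̄ - mu_0 = (4.75, 6.25) - (6, 4) = (-1.25, 2.25).

Step 2 — sample covariance matrix, S[i,j] = (1/(n-1)) · Σ_k (x_{k,i} - mean_i) · (x_{k,j} - mean_j), divisor n-1 = 3:
  S[U,U] = ((1.25)·(1.25) + (3.25)·(3.25) + (-1.75)·(-1.75) + (-2.75)·(-2.75)) / 3 = 22.75/3 = 7.5833
  S[U,V] = ((1.25)·(-0.25) + (3.25)·(-1.25) + (-1.75)·(2.75) + (-2.75)·(-1.25)) / 3 = -5.75/3 = -1.9167
  S[V,V] = ((-0.25)·(-0.25) + (-1.25)·(-1.25) + (2.75)·(2.75) + (-1.25)·(-1.25)) / 3 = 10.75/3 = 3.5833
  S = [[7.5833, -1.9167],
 [-1.9167, 3.5833]].

Step 3 — invert S. det(S) = 7.5833·3.5833 - (-1.9167)² = 23.5.
  S^{-1} = (1/det) · [[d, -b], [-b, a]] = [[0.1525, 0.0816],
 [0.0816, 0.3227]].

Step 4 — quadratic form (x̄ - mu_0)^T · S^{-1} · (x̄ - mu_0):
  S^{-1} · (x̄ - mu_0) = (-0.0071, 0.6241),
  (x̄ - mu_0)^T · [...] = (-1.25)·(-0.0071) + (2.25)·(0.6241) = 1.4131.

Step 5 — scale by n: T² = 4 · 1.4131 = 5.6525.

T² ≈ 5.6525


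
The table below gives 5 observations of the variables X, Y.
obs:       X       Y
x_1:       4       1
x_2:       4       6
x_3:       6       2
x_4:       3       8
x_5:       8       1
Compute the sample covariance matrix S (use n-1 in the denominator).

Step 1 — column means:
  mean(X) = (4 + 4 + 6 + 3 + 8) / 5 = 25/5 = 5
  mean(Y) = (1 + 6 + 2 + 8 + 1) / 5 = 18/5 = 3.6

Step 2 — sample covariance S[i,j] = (1/(n-1)) · Σ_k (x_{k,i} - mean_i) · (x_{k,j} - mean_j), with n-1 = 4.
  S[X,X] = ((-1)·(-1) + (-1)·(-1) + (1)·(1) + (-2)·(-2) + (3)·(3)) / 4 = 16/4 = 4
  S[X,Y] = ((-1)·(-2.6) + (-1)·(2.4) + (1)·(-1.6) + (-2)·(4.4) + (3)·(-2.6)) / 4 = -18/4 = -4.5
  S[Y,Y] = ((-2.6)·(-2.6) + (2.4)·(2.4) + (-1.6)·(-1.6) + (4.4)·(4.4) + (-2.6)·(-2.6)) / 4 = 41.2/4 = 10.3

S is symmetric (S[j,i] = S[i,j]). Assembling:

S = [[4, -4.5],
 [-4.5, 10.3]]


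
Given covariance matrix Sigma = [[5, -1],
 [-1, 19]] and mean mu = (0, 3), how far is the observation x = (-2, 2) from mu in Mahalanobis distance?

Step 1 — centre the observation: (x - mu) = (-2, -1).

Step 2 — invert Sigma. det(Sigma) = 5·19 - (-1)² = 94.
  Sigma^{-1} = (1/det) · [[d, -b], [-b, a]] = [[0.2021, 0.0106],
 [0.0106, 0.0532]].

Step 3 — form the quadratic (x - mu)^T · Sigma^{-1} · (x - mu):
  Sigma^{-1} · (x - mu) = (-0.4149, -0.0745).
  (x - mu)^T · [Sigma^{-1} · (x - mu)] = (-2)·(-0.4149) + (-1)·(-0.0745) = 0.9043.

Step 4 — take square root: d = √(0.9043) ≈ 0.9509.

d(x, mu) = √(0.9043) ≈ 0.9509


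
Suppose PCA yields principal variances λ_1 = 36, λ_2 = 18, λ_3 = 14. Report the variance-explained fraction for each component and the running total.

Step 1 — total variance = trace(Sigma) = Σ λ_i = 36 + 18 + 14 = 68.

Step 2 — fraction explained by component i = λ_i / Σ λ:
  PC1: 36/68 = 0.5294
  PC2: 18/68 = 0.2647
  PC3: 14/68 = 0.2059

Step 3 — cumulative fraction after k components = (λ_1 + ... + λ_k) / Σ λ:
  k = 1: 36/68 = 0.5294
  k = 2: (36 + 18)/68 = 54/68 = 0.7941
  k = 3: (36 + 18 + 14)/68 = 68/68 = 1

Summary (fraction, with percent):

explained: PC1 0.5294 (52.94%), PC2 0.2647 (26.47%), PC3 0.2059 (20.59%);  cumulative: 0.5294, 0.7941, 1


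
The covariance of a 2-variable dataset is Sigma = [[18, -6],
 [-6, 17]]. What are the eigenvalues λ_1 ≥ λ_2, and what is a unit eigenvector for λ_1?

Step 1 — characteristic polynomial of 2×2 Sigma:
  det(Sigma - λI) = λ² - trace · λ + det = 0.
  trace = 18 + 17 = 35, det = 18·17 - (-6)² = 270.
Step 2 — discriminant:
  Δ = trace² - 4·det = 1225 - 1080 = 145.
Step 3 — eigenvalues:
  λ = (trace ± √Δ)/2 = (35 ± 12.0416)/2,
  λ_1 = 23.5208,  λ_2 = 11.4792.

Step 4 — unit eigenvector for λ_1: solve (Sigma - λ_1 I)v = 0. First row:
  (18 - 23.5208)·v_x + (-6)·v_y = 0, i.e. (-5.5208)·v_x + (-6)·v_y = 0,
  so v ∝ (b, λ_1 - a) = (-6, 5.5208); multiply by -1 so the first entry is positive: u = (6, -5.5208).
  ||u|| = √((6)² + (-5.5208)²) = √(66.4792) ≈ 8.1535,
  v_1 = u/||u|| ≈ (0.7359, -0.6771) (||v_1|| = 1).

λ_1 = 23.5208,  λ_2 = 11.4792;  v_1 ≈ (0.7359, -0.6771)


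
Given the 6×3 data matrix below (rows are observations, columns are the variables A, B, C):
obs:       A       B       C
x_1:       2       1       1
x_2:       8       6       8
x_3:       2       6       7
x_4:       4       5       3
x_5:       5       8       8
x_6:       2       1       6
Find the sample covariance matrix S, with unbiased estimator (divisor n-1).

Step 1 — column means:
  mean(A) = (2 + 8 + 2 + 4 + 5 + 2) / 6 = 23/6 = 3.8333
  mean(B) = (1 + 6 + 6 + 5 + 8 + 1) / 6 = 27/6 = 4.5
  mean(C) = (1 + 8 + 7 + 3 + 8 + 6) / 6 = 33/6 = 5.5

Step 2 — sample covariance S[i,j] = (1/(n-1)) · Σ_k (x_{k,i} - mean_i) · (x_{k,j} - mean_j), with n-1 = 5.
  S[A,A] = ((-1.8333)·(-1.8333) + (4.1667)·(4.1667) + (-1.8333)·(-1.8333) + (0.1667)·(0.1667) + (1.1667)·(1.1667) + (-1.8333)·(-1.8333)) / 5 = 28.8333/5 = 5.7667
  S[A,B] = ((-1.8333)·(-3.5) + (4.1667)·(1.5) + (-1.8333)·(1.5) + (0.1667)·(0.5) + (1.1667)·(3.5) + (-1.8333)·(-3.5)) / 5 = 20.5/5 = 4.1
  S[A,C] = ((-1.8333)·(-4.5) + (4.1667)·(2.5) + (-1.8333)·(1.5) + (0.1667)·(-2.5) + (1.1667)·(2.5) + (-1.8333)·(0.5)) / 5 = 17.5/5 = 3.5
  S[B,B] = ((-3.5)·(-3.5) + (1.5)·(1.5) + (1.5)·(1.5) + (0.5)·(0.5) + (3.5)·(3.5) + (-3.5)·(-3.5)) / 5 = 41.5/5 = 8.3
  S[B,C] = ((-3.5)·(-4.5) + (1.5)·(2.5) + (1.5)·(1.5) + (0.5)·(-2.5) + (3.5)·(2.5) + (-3.5)·(0.5)) / 5 = 27.5/5 = 5.5
  S[C,C] = ((-4.5)·(-4.5) + (2.5)·(2.5) + (1.5)·(1.5) + (-2.5)·(-2.5) + (2.5)·(2.5) + (0.5)·(0.5)) / 5 = 41.5/5 = 8.3

S is symmetric (S[j,i] = S[i,j]). Assembling:

S = [[5.7667, 4.1, 3.5],
 [4.1, 8.3, 5.5],
 [3.5, 5.5, 8.3]]


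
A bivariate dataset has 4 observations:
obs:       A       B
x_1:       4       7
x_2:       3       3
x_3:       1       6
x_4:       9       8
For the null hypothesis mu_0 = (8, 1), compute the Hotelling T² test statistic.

Step 1 — sample mean vector:
  mean(A) = (4 + 3 + 1 + 9) / 4 = 17/4 = 4.25
  mean(B) = (7 + 3 + 6 + 8) / 4 = 24/4 = 6
  x̄ = (4.25, 6),  deviation x̄ - mu_0 = (4.25, 6) - (8, 1) = (-3.75, 5).

Step 2 — sample covariance matrix, S[i,j] = (1/(n-1)) · Σ_k (x_{k,i} - mean_i) · (x_{k,j} - mean_j), divisor n-1 = 3:
  S[A,A] = ((-0.25)·(-0.25) + (-1.25)·(-1.25) + (-3.25)·(-3.25) + (4.75)·(4.75)) / 3 = 34.75/3 = 11.5833
  S[A,B] = ((-0.25)·(1) + (-1.25)·(-3) + (-3.25)·(0) + (4.75)·(2)) / 3 = 13/3 = 4.3333
  S[B,B] = ((1)·(1) + (-3)·(-3) + (0)·(0) + (2)·(2)) / 3 = 14/3 = 4.6667
  S = [[11.5833, 4.3333],
 [4.3333, 4.6667]].

Step 3 — invert S. det(S) = 11.5833·4.6667 - (4.3333)² = 35.2778.
  S^{-1} = (1/det) · [[d, -b], [-b, a]] = [[0.1323, -0.1228],
 [-0.1228, 0.3283]].

Step 4 — quadratic form (x̄ - mu_0)^T · S^{-1} · (x̄ - mu_0):
  S^{-1} · (x̄ - mu_0) = (-1.1102, 2.1024),
  (x̄ - mu_0)^T · [...] = (-3.75)·(-1.1102) + (5)·(2.1024) = 14.6752.

Step 5 — scale by n: T² = 4 · 14.6752 = 58.7008.

T² ≈ 58.7008


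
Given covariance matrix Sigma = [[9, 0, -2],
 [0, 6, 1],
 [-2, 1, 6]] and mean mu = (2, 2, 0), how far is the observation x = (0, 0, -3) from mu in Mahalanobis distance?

Step 1 — centre the observation: (x - mu) = (-2, -2, -3).

Step 2 — invert Sigma (cofactor / det for 3×3, or solve directly):
  Sigma^{-1} = [[0.1203, -0.0069, 0.0412],
 [-0.0069, 0.1718, -0.0309],
 [0.0412, -0.0309, 0.1856]].

Step 3 — form the quadratic (x - mu)^T · Sigma^{-1} · (x - mu):
  Sigma^{-1} · (x - mu) = (-0.3505, -0.2371, -0.5773).
  (x - mu)^T · [Sigma^{-1} · (x - mu)] = (-2)·(-0.3505) + (-2)·(-0.2371) + (-3)·(-0.5773) = 2.9072.

Step 4 — take square root: d = √(2.9072) ≈ 1.7051.

d(x, mu) = √(2.9072) ≈ 1.7051


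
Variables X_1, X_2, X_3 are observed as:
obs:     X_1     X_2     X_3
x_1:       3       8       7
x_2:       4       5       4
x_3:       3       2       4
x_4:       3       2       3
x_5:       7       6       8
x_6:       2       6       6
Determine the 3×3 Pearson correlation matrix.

Step 1 — column means:
  mean(X_1) = (3 + 4 + 3 + 3 + 7 + 2) / 6 = 22/6 = 3.6667
  mean(X_2) = (8 + 5 + 2 + 2 + 6 + 6) / 6 = 29/6 = 4.8333
  mean(X_3) = (7 + 4 + 4 + 3 + 8 + 6) / 6 = 32/6 = 5.3333

Step 2 — sample variances and covariances s[i,j] = (1/(n-1)) · Σ_k (x_{k,i} - mean_i) · (x_{k,j} - mean_j), with n-1 = 5:
  s[X_1,X_1] = ((-0.6667)·(-0.6667) + (0.3333)·(0.3333) + (-0.6667)·(-0.6667) + (-0.6667)·(-0.6667) + (3.3333)·(3.3333) + (-1.6667)·(-1.6667)) / 5 = 15.3333/5 = 3.0667
  s[X_1,X_2] = ((-0.6667)·(3.1667) + (0.3333)·(0.1667) + (-0.6667)·(-2.8333) + (-0.6667)·(-2.8333) + (3.3333)·(1.1667) + (-1.6667)·(1.1667)) / 5 = 3.6667/5 = 0.7333
  s[X_1,X_3] = ((-0.6667)·(1.6667) + (0.3333)·(-1.3333) + (-0.6667)·(-1.3333) + (-0.6667)·(-2.3333) + (3.3333)·(2.6667) + (-1.6667)·(0.6667)) / 5 = 8.6667/5 = 1.7333
  s[X_2,X_2] = ((3.1667)·(3.1667) + (0.1667)·(0.1667) + (-2.8333)·(-2.8333) + (-2.8333)·(-2.8333) + (1.1667)·(1.1667) + (1.1667)·(1.1667)) / 5 = 28.8333/5 = 5.7667
  s[X_2,X_3] = ((3.1667)·(1.6667) + (0.1667)·(-1.3333) + (-2.8333)·(-1.3333) + (-2.8333)·(-2.3333) + (1.1667)·(2.6667) + (1.1667)·(0.6667)) / 5 = 19.3333/5 = 3.8667
  s[X_3,X_3] = ((1.6667)·(1.6667) + (-1.3333)·(-1.3333) + (-1.3333)·(-1.3333) + (-2.3333)·(-2.3333) + (2.6667)·(2.6667) + (0.6667)·(0.6667)) / 5 = 19.3333/5 = 3.8667
  Sample standard deviations s_i = √(s[i,i]):
  s(X_1) = √(3.0667) = 1.7512
  s(X_2) = √(5.7667) = 2.4014
  s(X_3) = √(3.8667) = 1.9664

Step 3 — r_{ij} = s_{ij} / (s_i · s_j):
  r[X_1,X_1] = 1 (diagonal).
  r[X_1,X_2] = 0.7333 / (1.7512 · 2.4014) = 0.7333 / 4.2053 = 0.1744
  r[X_1,X_3] = 1.7333 / (1.7512 · 1.9664) = 1.7333 / 3.4435 = 0.5034
  r[X_2,X_2] = 1 (diagonal).
  r[X_2,X_3] = 3.8667 / (2.4014 · 1.9664) = 3.8667 / 4.7221 = 0.8189
  r[X_3,X_3] = 1 (diagonal).

R is symmetric with unit diagonal. Assembling:

R = [[1, 0.1744, 0.5034],
 [0.1744, 1, 0.8189],
 [0.5034, 0.8189, 1]]


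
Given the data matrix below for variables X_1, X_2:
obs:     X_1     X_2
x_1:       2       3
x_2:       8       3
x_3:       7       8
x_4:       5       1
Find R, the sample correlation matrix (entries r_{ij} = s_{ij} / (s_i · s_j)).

Step 1 — column means:
  mean(X_1) = (2 + 8 + 7 + 5) / 4 = 22/4 = 5.5
  mean(X_2) = (3 + 3 + 8 + 1) / 4 = 15/4 = 3.75

Step 2 — sample variances and covariances s[i,j] = (1/(n-1)) · Σ_k (x_{k,i} - mean_i) · (x_{k,j} - mean_j), with n-1 = 3:
  s[X_1,X_1] = ((-3.5)·(-3.5) + (2.5)·(2.5) + (1.5)·(1.5) + (-0.5)·(-0.5)) / 3 = 21/3 = 7
  s[X_1,X_2] = ((-3.5)·(-0.75) + (2.5)·(-0.75) + (1.5)·(4.25) + (-0.5)·(-2.75)) / 3 = 8.5/3 = 2.8333
  s[X_2,X_2] = ((-0.75)·(-0.75) + (-0.75)·(-0.75) + (4.25)·(4.25) + (-2.75)·(-2.75)) / 3 = 26.75/3 = 8.9167
  Sample standard deviations s_i = √(s[i,i]):
  s(X_1) = √(7) = 2.6458
  s(X_2) = √(8.9167) = 2.9861

Step 3 — r_{ij} = s_{ij} / (s_i · s_j):
  r[X_1,X_1] = 1 (diagonal).
  r[X_1,X_2] = 2.8333 / (2.6458 · 2.9861) = 2.8333 / 7.9004 = 0.3586
  r[X_2,X_2] = 1 (diagonal).

R is symmetric with unit diagonal. Assembling:

R = [[1, 0.3586],
 [0.3586, 1]]


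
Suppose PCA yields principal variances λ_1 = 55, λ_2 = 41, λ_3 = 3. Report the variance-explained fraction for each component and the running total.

Step 1 — total variance = trace(Sigma) = Σ λ_i = 55 + 41 + 3 = 99.

Step 2 — fraction explained by component i = λ_i / Σ λ:
  PC1: 55/99 = 0.5556
  PC2: 41/99 = 0.4141
  PC3: 3/99 = 0.0303

Step 3 — cumulative fraction after k components = (λ_1 + ... + λ_k) / Σ λ:
  k = 1: 55/99 = 0.5556
  k = 2: (55 + 41)/99 = 96/99 = 0.9697
  k = 3: (55 + 41 + 3)/99 = 99/99 = 1

Summary (fraction, with percent):

explained: PC1 0.5556 (55.56%), PC2 0.4141 (41.41%), PC3 0.0303 (3.03%);  cumulative: 0.5556, 0.9697, 1


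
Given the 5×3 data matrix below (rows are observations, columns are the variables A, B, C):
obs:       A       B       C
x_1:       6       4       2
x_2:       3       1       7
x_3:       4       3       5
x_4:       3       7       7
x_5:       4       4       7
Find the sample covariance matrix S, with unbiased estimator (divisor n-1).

Step 1 — column means:
  mean(A) = (6 + 3 + 4 + 3 + 4) / 5 = 20/5 = 4
  mean(B) = (4 + 1 + 3 + 7 + 4) / 5 = 19/5 = 3.8
  mean(C) = (2 + 7 + 5 + 7 + 7) / 5 = 28/5 = 5.6

Step 2 — sample covariance S[i,j] = (1/(n-1)) · Σ_k (x_{k,i} - mean_i) · (x_{k,j} - mean_j), with n-1 = 4.
  S[A,A] = ((2)·(2) + (-1)·(-1) + (0)·(0) + (-1)·(-1) + (0)·(0)) / 4 = 6/4 = 1.5
  S[A,B] = ((2)·(0.2) + (-1)·(-2.8) + (0)·(-0.8) + (-1)·(3.2) + (0)·(0.2)) / 4 = 0/4 = 0
  S[A,C] = ((2)·(-3.6) + (-1)·(1.4) + (0)·(-0.6) + (-1)·(1.4) + (0)·(1.4)) / 4 = -10/4 = -2.5
  S[B,B] = ((0.2)·(0.2) + (-2.8)·(-2.8) + (-0.8)·(-0.8) + (3.2)·(3.2) + (0.2)·(0.2)) / 4 = 18.8/4 = 4.7
  S[B,C] = ((0.2)·(-3.6) + (-2.8)·(1.4) + (-0.8)·(-0.6) + (3.2)·(1.4) + (0.2)·(1.4)) / 4 = 0.6/4 = 0.15
  S[C,C] = ((-3.6)·(-3.6) + (1.4)·(1.4) + (-0.6)·(-0.6) + (1.4)·(1.4) + (1.4)·(1.4)) / 4 = 19.2/4 = 4.8

S is symmetric (S[j,i] = S[i,j]). Assembling:

S = [[1.5, 0, -2.5],
 [0, 4.7, 0.15],
 [-2.5, 0.15, 4.8]]


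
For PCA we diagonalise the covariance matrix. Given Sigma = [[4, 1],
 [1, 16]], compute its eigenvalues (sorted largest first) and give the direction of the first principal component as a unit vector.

Step 1 — characteristic polynomial of 2×2 Sigma:
  det(Sigma - λI) = λ² - trace · λ + det = 0.
  trace = 4 + 16 = 20, det = 4·16 - (1)² = 63.
Step 2 — discriminant:
  Δ = trace² - 4·det = 400 - 252 = 148.
Step 3 — eigenvalues:
  λ = (trace ± √Δ)/2 = (20 ± 12.1655)/2,
  λ_1 = 16.0828,  λ_2 = 3.9172.

Step 4 — unit eigenvector for λ_1: solve (Sigma - λ_1 I)v = 0. First row:
  (4 - 16.0828)·v_x + (1)·v_y = 0, i.e. (-12.0828)·v_x + (1)·v_y = 0,
  so v ∝ (b, λ_1 - a) = (1, 12.0828) = u.
  ||u|| = √((1)² + (12.0828)²) = √(146.9932) ≈ 12.1241,
  v_1 = u/||u|| ≈ (0.0825, 0.9966) (||v_1|| = 1).

λ_1 = 16.0828,  λ_2 = 3.9172;  v_1 ≈ (0.0825, 0.9966)


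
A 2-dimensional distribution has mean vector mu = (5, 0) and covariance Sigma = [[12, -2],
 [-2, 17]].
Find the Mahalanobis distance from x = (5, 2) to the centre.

Step 1 — centre the observation: (x - mu) = (0, 2).

Step 2 — invert Sigma. det(Sigma) = 12·17 - (-2)² = 200.
  Sigma^{-1} = (1/det) · [[d, -b], [-b, a]] = [[0.085, 0.01],
 [0.01, 0.06]].

Step 3 — form the quadratic (x - mu)^T · Sigma^{-1} · (x - mu):
  Sigma^{-1} · (x - mu) = (0.02, 0.12).
  (x - mu)^T · [Sigma^{-1} · (x - mu)] = (0)·(0.02) + (2)·(0.12) = 0.24.

Step 4 — take square root: d = √(0.24) ≈ 0.4899.

d(x, mu) = √(0.24) ≈ 0.4899


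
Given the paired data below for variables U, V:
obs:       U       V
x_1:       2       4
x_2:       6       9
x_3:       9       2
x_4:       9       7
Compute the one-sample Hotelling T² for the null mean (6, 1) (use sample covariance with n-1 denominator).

Step 1 — sample mean vector:
  mean(U) = (2 + 6 + 9 + 9) / 4 = 26/4 = 6.5
  mean(V) = (4 + 9 + 2 + 7) / 4 = 22/4 = 5.5
  x̄ = (6.5, 5.5),  deviation x̄ - mu_0 = (6.5, 5.5) - (6, 1) = (0.5, 4.5).

Step 2 — sample covariance matrix, S[i,j] = (1/(n-1)) · Σ_k (x_{k,i} - mean_i) · (x_{k,j} - mean_j), divisor n-1 = 3:
  S[U,U] = ((-4.5)·(-4.5) + (-0.5)·(-0.5) + (2.5)·(2.5) + (2.5)·(2.5)) / 3 = 33/3 = 11
  S[U,V] = ((-4.5)·(-1.5) + (-0.5)·(3.5) + (2.5)·(-3.5) + (2.5)·(1.5)) / 3 = 0/3 = 0
  S[V,V] = ((-1.5)·(-1.5) + (3.5)·(3.5) + (-3.5)·(-3.5) + (1.5)·(1.5)) / 3 = 29/3 = 9.6667
  S = [[11, 0],
 [0, 9.6667]].

Step 3 — invert S. det(S) = 11·9.6667 - (0)² = 106.3333.
  S^{-1} = (1/det) · [[d, -b], [-b, a]] = [[0.0909, 0],
 [0, 0.1034]].

Step 4 — quadratic form (x̄ - mu_0)^T · S^{-1} · (x̄ - mu_0):
  S^{-1} · (x̄ - mu_0) = (0.0455, 0.4655),
  (x̄ - mu_0)^T · [...] = (0.5)·(0.0455) + (4.5)·(0.4655) = 2.1176.

Step 5 — scale by n: T² = 4 · 2.1176 = 8.4702.

T² ≈ 8.4702


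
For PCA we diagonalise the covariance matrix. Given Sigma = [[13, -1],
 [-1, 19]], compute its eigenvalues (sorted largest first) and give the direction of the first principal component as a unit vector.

Step 1 — characteristic polynomial of 2×2 Sigma:
  det(Sigma - λI) = λ² - trace · λ + det = 0.
  trace = 13 + 19 = 32, det = 13·19 - (-1)² = 246.
Step 2 — discriminant:
  Δ = trace² - 4·det = 1024 - 984 = 40.
Step 3 — eigenvalues:
  λ = (trace ± √Δ)/2 = (32 ± 6.3246)/2,
  λ_1 = 19.1623,  λ_2 = 12.8377.

Step 4 — unit eigenvector for λ_1: solve (Sigma - λ_1 I)v = 0. First row:
  (13 - 19.1623)·v_x + (-1)·v_y = 0, i.e. (-6.1623)·v_x + (-1)·v_y = 0,
  so v ∝ (b, λ_1 - a) = (-1, 6.1623); multiply by -1 so the first entry is positive: u = (1, -6.1623).
  ||u|| = √((1)² + (-6.1623)²) = √(38.9737) ≈ 6.2429,
  v_1 = u/||u|| ≈ (0.1602, -0.9871) (||v_1|| = 1).

λ_1 = 19.1623,  λ_2 = 12.8377;  v_1 ≈ (0.1602, -0.9871)


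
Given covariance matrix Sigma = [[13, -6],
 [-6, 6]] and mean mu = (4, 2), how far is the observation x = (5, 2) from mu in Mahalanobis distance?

Step 1 — centre the observation: (x - mu) = (1, 0).

Step 2 — invert Sigma. det(Sigma) = 13·6 - (-6)² = 42.
  Sigma^{-1} = (1/det) · [[d, -b], [-b, a]] = [[0.1429, 0.1429],
 [0.1429, 0.3095]].

Step 3 — form the quadratic (x - mu)^T · Sigma^{-1} · (x - mu):
  Sigma^{-1} · (x - mu) = (0.1429, 0.1429).
  (x - mu)^T · [Sigma^{-1} · (x - mu)] = (1)·(0.1429) + (0)·(0.1429) = 0.1429.

Step 4 — take square root: d = √(0.1429) ≈ 0.378.

d(x, mu) = √(0.1429) ≈ 0.378


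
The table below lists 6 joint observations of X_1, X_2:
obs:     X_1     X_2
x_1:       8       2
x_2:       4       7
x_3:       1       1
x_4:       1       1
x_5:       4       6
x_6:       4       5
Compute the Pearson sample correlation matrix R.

Step 1 — column means:
  mean(X_1) = (8 + 4 + 1 + 1 + 4 + 4) / 6 = 22/6 = 3.6667
  mean(X_2) = (2 + 7 + 1 + 1 + 6 + 5) / 6 = 22/6 = 3.6667

Step 2 — sample variances and covariances s[i,j] = (1/(n-1)) · Σ_k (x_{k,i} - mean_i) · (x_{k,j} - mean_j), with n-1 = 5:
  s[X_1,X_1] = ((4.3333)·(4.3333) + (0.3333)·(0.3333) + (-2.6667)·(-2.6667) + (-2.6667)·(-2.6667) + (0.3333)·(0.3333) + (0.3333)·(0.3333)) / 5 = 33.3333/5 = 6.6667
  s[X_1,X_2] = ((4.3333)·(-1.6667) + (0.3333)·(3.3333) + (-2.6667)·(-2.6667) + (-2.6667)·(-2.6667) + (0.3333)·(2.3333) + (0.3333)·(1.3333)) / 5 = 9.3333/5 = 1.8667
  s[X_2,X_2] = ((-1.6667)·(-1.6667) + (3.3333)·(3.3333) + (-2.6667)·(-2.6667) + (-2.6667)·(-2.6667) + (2.3333)·(2.3333) + (1.3333)·(1.3333)) / 5 = 35.3333/5 = 7.0667
  Sample standard deviations s_i = √(s[i,i]):
  s(X_1) = √(6.6667) = 2.582
  s(X_2) = √(7.0667) = 2.6583

Step 3 — r_{ij} = s_{ij} / (s_i · s_j):
  r[X_1,X_1] = 1 (diagonal).
  r[X_1,X_2] = 1.8667 / (2.582 · 2.6583) = 1.8667 / 6.8638 = 0.272
  r[X_2,X_2] = 1 (diagonal).

R is symmetric with unit diagonal. Assembling:

R = [[1, 0.272],
 [0.272, 1]]


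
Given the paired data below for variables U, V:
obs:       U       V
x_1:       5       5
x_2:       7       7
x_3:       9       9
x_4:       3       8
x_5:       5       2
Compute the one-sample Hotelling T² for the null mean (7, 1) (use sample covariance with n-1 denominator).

Step 1 — sample mean vector:
  mean(U) = (5 + 7 + 9 + 3 + 5) / 5 = 29/5 = 5.8
  mean(V) = (5 + 7 + 9 + 8 + 2) / 5 = 31/5 = 6.2
  x̄ = (5.8, 6.2),  deviation x̄ - mu_0 = (5.8, 6.2) - (7, 1) = (-1.2, 5.2).

Step 2 — sample covariance matrix, S[i,j] = (1/(n-1)) · Σ_k (x_{k,i} - mean_i) · (x_{k,j} - mean_j), divisor n-1 = 4:
  S[U,U] = ((-0.8)·(-0.8) + (1.2)·(1.2) + (3.2)·(3.2) + (-2.8)·(-2.8) + (-0.8)·(-0.8)) / 4 = 20.8/4 = 5.2
  S[U,V] = ((-0.8)·(-1.2) + (1.2)·(0.8) + (3.2)·(2.8) + (-2.8)·(1.8) + (-0.8)·(-4.2)) / 4 = 9.2/4 = 2.3
  S[V,V] = ((-1.2)·(-1.2) + (0.8)·(0.8) + (2.8)·(2.8) + (1.8)·(1.8) + (-4.2)·(-4.2)) / 4 = 30.8/4 = 7.7
  S = [[5.2, 2.3],
 [2.3, 7.7]].

Step 3 — invert S. det(S) = 5.2·7.7 - (2.3)² = 34.75.
  S^{-1} = (1/det) · [[d, -b], [-b, a]] = [[0.2216, -0.0662],
 [-0.0662, 0.1496]].

Step 4 — quadratic form (x̄ - mu_0)^T · S^{-1} · (x̄ - mu_0):
  S^{-1} · (x̄ - mu_0) = (-0.6101, 0.8576),
  (x̄ - mu_0)^T · [...] = (-1.2)·(-0.6101) + (5.2)·(0.8576) = 5.1914.

Step 5 — scale by n: T² = 5 · 5.1914 = 25.9568.

T² ≈ 25.9568


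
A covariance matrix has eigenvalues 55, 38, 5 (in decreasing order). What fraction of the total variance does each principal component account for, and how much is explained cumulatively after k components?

Step 1 — total variance = trace(Sigma) = Σ λ_i = 55 + 38 + 5 = 98.

Step 2 — fraction explained by component i = λ_i / Σ λ:
  PC1: 55/98 = 0.5612
  PC2: 38/98 = 0.3878
  PC3: 5/98 = 0.051

Step 3 — cumulative fraction after k components = (λ_1 + ... + λ_k) / Σ λ:
  k = 1: 55/98 = 0.5612
  k = 2: (55 + 38)/98 = 93/98 = 0.949
  k = 3: (55 + 38 + 5)/98 = 98/98 = 1

Summary (fraction, with percent):

explained: PC1 0.5612 (56.12%), PC2 0.3878 (38.78%), PC3 0.051 (5.1%);  cumulative: 0.5612, 0.949, 1


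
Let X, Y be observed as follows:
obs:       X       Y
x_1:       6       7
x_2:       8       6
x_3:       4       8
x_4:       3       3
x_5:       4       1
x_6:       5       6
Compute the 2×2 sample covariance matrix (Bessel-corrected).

Step 1 — column means:
  mean(X) = (6 + 8 + 4 + 3 + 4 + 5) / 6 = 30/6 = 5
  mean(Y) = (7 + 6 + 8 + 3 + 1 + 6) / 6 = 31/6 = 5.1667

Step 2 — sample covariance S[i,j] = (1/(n-1)) · Σ_k (x_{k,i} - mean_i) · (x_{k,j} - mean_j), with n-1 = 5.
  S[X,X] = ((1)·(1) + (3)·(3) + (-1)·(-1) + (-2)·(-2) + (-1)·(-1) + (0)·(0)) / 5 = 16/5 = 3.2
  S[X,Y] = ((1)·(1.8333) + (3)·(0.8333) + (-1)·(2.8333) + (-2)·(-2.1667) + (-1)·(-4.1667) + (0)·(0.8333)) / 5 = 10/5 = 2
  S[Y,Y] = ((1.8333)·(1.8333) + (0.8333)·(0.8333) + (2.8333)·(2.8333) + (-2.1667)·(-2.1667) + (-4.1667)·(-4.1667) + (0.8333)·(0.8333)) / 5 = 34.8333/5 = 6.9667

S is symmetric (S[j,i] = S[i,j]). Assembling:

S = [[3.2, 2],
 [2, 6.9667]]


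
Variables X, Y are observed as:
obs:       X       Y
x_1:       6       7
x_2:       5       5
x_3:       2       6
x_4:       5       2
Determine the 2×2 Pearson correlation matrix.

Step 1 — column means:
  mean(X) = (6 + 5 + 2 + 5) / 4 = 18/4 = 4.5
  mean(Y) = (7 + 5 + 6 + 2) / 4 = 20/4 = 5

Step 2 — sample variances and covariances s[i,j] = (1/(n-1)) · Σ_k (x_{k,i} - mean_i) · (x_{k,j} - mean_j), with n-1 = 3:
  s[X,X] = ((1.5)·(1.5) + (0.5)·(0.5) + (-2.5)·(-2.5) + (0.5)·(0.5)) / 3 = 9/3 = 3
  s[X,Y] = ((1.5)·(2) + (0.5)·(0) + (-2.5)·(1) + (0.5)·(-3)) / 3 = -1/3 = -0.3333
  s[Y,Y] = ((2)·(2) + (0)·(0) + (1)·(1) + (-3)·(-3)) / 3 = 14/3 = 4.6667
  Sample standard deviations s_i = √(s[i,i]):
  s(X) = √(3) = 1.7321
  s(Y) = √(4.6667) = 2.1602

Step 3 — r_{ij} = s_{ij} / (s_i · s_j):
  r[X,X] = 1 (diagonal).
  r[X,Y] = -0.3333 / (1.7321 · 2.1602) = -0.3333 / 3.7417 = -0.0891
  r[Y,Y] = 1 (diagonal).

R is symmetric with unit diagonal. Assembling:

R = [[1, -0.0891],
 [-0.0891, 1]]


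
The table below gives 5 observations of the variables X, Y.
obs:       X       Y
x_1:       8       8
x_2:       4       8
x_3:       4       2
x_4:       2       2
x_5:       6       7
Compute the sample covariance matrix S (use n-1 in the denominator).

Step 1 — column means:
  mean(X) = (8 + 4 + 4 + 2 + 6) / 5 = 24/5 = 4.8
  mean(Y) = (8 + 8 + 2 + 2 + 7) / 5 = 27/5 = 5.4

Step 2 — sample covariance S[i,j] = (1/(n-1)) · Σ_k (x_{k,i} - mean_i) · (x_{k,j} - mean_j), with n-1 = 4.
  S[X,X] = ((3.2)·(3.2) + (-0.8)·(-0.8) + (-0.8)·(-0.8) + (-2.8)·(-2.8) + (1.2)·(1.2)) / 4 = 20.8/4 = 5.2
  S[X,Y] = ((3.2)·(2.6) + (-0.8)·(2.6) + (-0.8)·(-3.4) + (-2.8)·(-3.4) + (1.2)·(1.6)) / 4 = 20.4/4 = 5.1
  S[Y,Y] = ((2.6)·(2.6) + (2.6)·(2.6) + (-3.4)·(-3.4) + (-3.4)·(-3.4) + (1.6)·(1.6)) / 4 = 39.2/4 = 9.8

S is symmetric (S[j,i] = S[i,j]). Assembling:

S = [[5.2, 5.1],
 [5.1, 9.8]]


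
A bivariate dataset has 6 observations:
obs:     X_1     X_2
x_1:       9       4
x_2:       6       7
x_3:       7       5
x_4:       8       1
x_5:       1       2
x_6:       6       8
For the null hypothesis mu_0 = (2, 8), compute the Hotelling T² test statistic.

Step 1 — sample mean vector:
  mean(X_1) = (9 + 6 + 7 + 8 + 1 + 6) / 6 = 37/6 = 6.1667
  mean(X_2) = (4 + 7 + 5 + 1 + 2 + 8) / 6 = 27/6 = 4.5
  x̄ = (6.1667, 4.5),  deviation x̄ - mu_0 = (6.1667, 4.5) - (2, 8) = (4.1667, -3.5).

Step 2 — sample covariance matrix, S[i,j] = (1/(n-1)) · Σ_k (x_{k,i} - mean_i) · (x_{k,j} - mean_j), divisor n-1 = 5:
  S[X_1,X_1] = ((2.8333)·(2.8333) + (-0.1667)·(-0.1667) + (0.8333)·(0.8333) + (1.8333)·(1.8333) + (-5.1667)·(-5.1667) + (-0.1667)·(-0.1667)) / 5 = 38.8333/5 = 7.7667
  S[X_1,X_2] = ((2.8333)·(-0.5) + (-0.1667)·(2.5) + (0.8333)·(0.5) + (1.8333)·(-3.5) + (-5.1667)·(-2.5) + (-0.1667)·(3.5)) / 5 = 4.5/5 = 0.9
  S[X_2,X_2] = ((-0.5)·(-0.5) + (2.5)·(2.5) + (0.5)·(0.5) + (-3.5)·(-3.5) + (-2.5)·(-2.5) + (3.5)·(3.5)) / 5 = 37.5/5 = 7.5
  S = [[7.7667, 0.9],
 [0.9, 7.5]].

Step 3 — invert S. det(S) = 7.7667·7.5 - (0.9)² = 57.44.
  S^{-1} = (1/det) · [[d, -b], [-b, a]] = [[0.1306, -0.0157],
 [-0.0157, 0.1352]].

Step 4 — quadratic form (x̄ - mu_0)^T · S^{-1} · (x̄ - mu_0):
  S^{-1} · (x̄ - mu_0) = (0.5989, -0.5385),
  (x̄ - mu_0)^T · [...] = (4.1667)·(0.5989) + (-3.5)·(-0.5385) = 4.3802.

Step 5 — scale by n: T² = 6 · 4.3802 = 26.2813.

T² ≈ 26.2813


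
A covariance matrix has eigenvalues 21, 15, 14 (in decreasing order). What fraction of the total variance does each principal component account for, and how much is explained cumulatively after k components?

Step 1 — total variance = trace(Sigma) = Σ λ_i = 21 + 15 + 14 = 50.

Step 2 — fraction explained by component i = λ_i / Σ λ:
  PC1: 21/50 = 0.42
  PC2: 15/50 = 0.3
  PC3: 14/50 = 0.28

Step 3 — cumulative fraction after k components = (λ_1 + ... + λ_k) / Σ λ:
  k = 1: 21/50 = 0.42
  k = 2: (21 + 15)/50 = 36/50 = 0.72
  k = 3: (21 + 15 + 14)/50 = 50/50 = 1

Summary (fraction, with percent):

explained: PC1 0.42 (42%), PC2 0.3 (30%), PC3 0.28 (28%);  cumulative: 0.42, 0.72, 1


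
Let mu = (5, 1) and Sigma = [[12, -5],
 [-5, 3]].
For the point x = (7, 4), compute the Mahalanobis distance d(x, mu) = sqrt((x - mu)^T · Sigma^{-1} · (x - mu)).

Step 1 — centre the observation: (x - mu) = (2, 3).

Step 2 — invert Sigma. det(Sigma) = 12·3 - (-5)² = 11.
  Sigma^{-1} = (1/det) · [[d, -b], [-b, a]] = [[0.2727, 0.4545],
 [0.4545, 1.0909]].

Step 3 — form the quadratic (x - mu)^T · Sigma^{-1} · (x - mu):
  Sigma^{-1} · (x - mu) = (1.9091, 4.1818).
  (x - mu)^T · [Sigma^{-1} · (x - mu)] = (2)·(1.9091) + (3)·(4.1818) = 16.3636.

Step 4 — take square root: d = √(16.3636) ≈ 4.0452.

d(x, mu) = √(16.3636) ≈ 4.0452


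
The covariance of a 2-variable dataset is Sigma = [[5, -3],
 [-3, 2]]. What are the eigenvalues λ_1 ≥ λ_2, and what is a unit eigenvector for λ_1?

Step 1 — characteristic polynomial of 2×2 Sigma:
  det(Sigma - λI) = λ² - trace · λ + det = 0.
  trace = 5 + 2 = 7, det = 5·2 - (-3)² = 1.
Step 2 — discriminant:
  Δ = trace² - 4·det = 49 - 4 = 45.
Step 3 — eigenvalues:
  λ = (trace ± √Δ)/2 = (7 ± 6.7082)/2,
  λ_1 = 6.8541,  λ_2 = 0.1459.

Step 4 — unit eigenvector for λ_1: solve (Sigma - λ_1 I)v = 0. First row:
  (5 - 6.8541)·v_x + (-3)·v_y = 0, i.e. (-1.8541)·v_x + (-3)·v_y = 0,
  so v ∝ (b, λ_1 - a) = (-3, 1.8541); multiply by -1 so the first entry is positive: u = (3, -1.8541).
  ||u|| = √((3)² + (-1.8541)²) = √(12.4377) ≈ 3.5267,
  v_1 = u/||u|| ≈ (0.8507, -0.5257) (||v_1|| = 1).

λ_1 = 6.8541,  λ_2 = 0.1459;  v_1 ≈ (0.8507, -0.5257)
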